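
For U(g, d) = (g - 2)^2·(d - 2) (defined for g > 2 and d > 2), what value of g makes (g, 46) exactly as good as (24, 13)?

U(24, 13) = 5324.
Set U(g, 46) = 5324 and solve.
With d = 46: (46 − 2) = 44, so (g − 2)^2 = 5324/44 = 121.
Taking the square root (with g > 2): g − 2 = 11, so g = 13.
Check: U(13, 46) = 5324.

g = 13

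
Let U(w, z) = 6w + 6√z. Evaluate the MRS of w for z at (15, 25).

MRS = 10

MU_w = 6, MU_z = 6/(2√z).
MRS = 6 ÷ (6/(2√z)).
At (15, 25): MRS = 10.
So at (15, 25) the consumer would give up 10 units of z for one more unit of w.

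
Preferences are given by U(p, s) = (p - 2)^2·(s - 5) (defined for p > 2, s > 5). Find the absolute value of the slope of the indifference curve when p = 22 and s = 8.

MU_p = 2·(p−2)·(s−5), MU_s = (p−2)^2.
MRS = (2/1)·(s−5)/(p−2).
At (22, 8): MRS = 0.3.
The indifference curve has slope −0.3 at this bundle.

MRS = 0.3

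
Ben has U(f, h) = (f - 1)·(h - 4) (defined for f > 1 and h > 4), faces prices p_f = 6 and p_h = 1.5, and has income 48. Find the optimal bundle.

MU_f = (h−4), MU_h = (f−1).
MRS = (h−4)/(f−1).
Tangency: set MRS = p_f/p_h = 6/1.5 = 4.
So (h − 4)/(f − 1) = 4, i.e. (h − 4) = 4·(f − 1).
Rewrite the budget in excess-of-subsistence terms: 6·(f − 1) + 1.5·(h − 4) = 48 − 6·1 − 1.5·4 = 36.
Substituting, 12·(f − 1) = 36, so f − 1 = 3 and f* = 4.
Then h − 4 = 4·3 = 12, so h* = 16.

f* = 4, h* = 16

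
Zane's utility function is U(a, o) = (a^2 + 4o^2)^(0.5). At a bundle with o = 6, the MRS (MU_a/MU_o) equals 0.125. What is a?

a = 3

For CES with ρ = 2, MRS = (1/4)·(o/a)^(-1).
Setting (1/4)·(6/a)^(-1) = 0.125 gives (6/a)^(-1) = 0.5, so 6/a = 2 and a = 3.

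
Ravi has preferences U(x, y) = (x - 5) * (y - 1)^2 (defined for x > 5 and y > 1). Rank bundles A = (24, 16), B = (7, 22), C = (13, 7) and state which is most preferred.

Evaluate utility at each bundle:
U(A) = 4275.
U(B) = 882.
U(C) = 288.
Highest utility is A, so A ≻ B ≻ C.

Bundle A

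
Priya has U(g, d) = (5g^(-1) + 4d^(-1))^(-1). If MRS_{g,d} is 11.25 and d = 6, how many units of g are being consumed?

g = 2

For CES with ρ = -1, MRS = (5/4)·(d/g)^2.
Setting (5/4)·(6/g)^2 = 11.25 gives (6/g)^2 = 9, so 6/g = 3 and g = 2.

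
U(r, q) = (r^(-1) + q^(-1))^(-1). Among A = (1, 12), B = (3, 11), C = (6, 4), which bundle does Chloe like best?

Evaluate utility at each bundle:
U(A) = 0.923.
U(B) = 2.357.
U(C) = 2.400.
Highest utility is C, so C ≻ B ≻ A.

Bundle C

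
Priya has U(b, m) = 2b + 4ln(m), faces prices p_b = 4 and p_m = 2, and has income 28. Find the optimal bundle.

MU_b = 2, MU_m = 4/m.
MRS = 2 ÷ (4/m).
Tangency: set MRS = p_b/p_m = 4/2 = 2.
MRS depends only on m: 0.5·m = 2 ⇒ m* = 2/0.5 = 4.
From the budget, 4·b = 28 − 2·4 = 20, so b* = 5.

b* = 5, m* = 4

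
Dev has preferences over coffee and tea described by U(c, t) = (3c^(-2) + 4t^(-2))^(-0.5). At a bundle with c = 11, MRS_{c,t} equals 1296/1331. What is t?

t = 12

For CES with ρ = -2, MRS = (3/4)·(t/c)^3.
Setting (3/4)·(t/11)^3 = 1296/1331 gives (t/11)^3 = 1728/1331, so t/11 = 12/11 and t = 12.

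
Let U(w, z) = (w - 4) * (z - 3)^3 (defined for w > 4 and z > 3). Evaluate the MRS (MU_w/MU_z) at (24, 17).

MRS = 7/30

MU_w = (z−3)^3, MU_z = 3·(w−4)·(z−3)^2.
MRS = (1/3)·(z−3)/(w−4).
At (24, 17): MRS = 7/30.
That is, one extra unit of w is worth 7/30 units of z at the margin.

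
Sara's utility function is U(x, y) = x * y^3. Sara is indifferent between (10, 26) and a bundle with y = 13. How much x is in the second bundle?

U(10, 26) = 175760.
Set U(x, 13) = 175760 and solve.
With y = 13: 13^3 = 2197, so x = 175760/2197 = 80.
Check: U(80, 13) = 175760.

x = 80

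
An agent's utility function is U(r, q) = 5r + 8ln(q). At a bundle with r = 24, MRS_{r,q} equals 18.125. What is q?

q = 29

MU_r = 5, MU_q = 8/q.
MRS = 5 ÷ (8/q).
MRS depends only on q: 0.625·q = 18.125 ⇒ q = 18.125/0.625 = 29.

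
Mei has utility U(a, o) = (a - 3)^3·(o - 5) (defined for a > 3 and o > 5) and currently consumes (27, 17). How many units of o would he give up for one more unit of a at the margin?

MRS = 1.5

MU_a = 3·(a−3)^2·(o−5), MU_o = (a−3)^3.
MRS = (3/1)·(o−5)/(a−3).
At (27, 17): MRS = 1.5.
The indifference curve has slope −1.5 at this bundle.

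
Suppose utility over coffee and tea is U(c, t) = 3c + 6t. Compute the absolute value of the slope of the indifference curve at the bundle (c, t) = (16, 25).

MU_c = 3, MU_t = 6, so MRS = 3/6 = 0.5 at every bundle.
At (16, 25): MRS = 0.5.
The indifference curve has slope −0.5 at this bundle.

MRS = 0.5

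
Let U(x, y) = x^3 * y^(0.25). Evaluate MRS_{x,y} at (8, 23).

MU_x = 3·x^2·y^(0.25) and MU_y = 0.25·x^3·y^(-0.75).
MRS = MU_x/MU_y = (12)·y/x.
At (8, 23): MRS = 34.5.
That is, one extra unit of x is worth 34.5 units of y at the margin.

MRS = 34.5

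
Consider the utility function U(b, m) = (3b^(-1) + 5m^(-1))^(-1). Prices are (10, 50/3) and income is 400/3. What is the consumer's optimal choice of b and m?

For CES with ρ = -1, MRS = (3/5)·(m/b)^2.
Tangency: set MRS = p_b/p_m = 10/(50/3) = 0.6.
So (m/b)^2 = 1; taking the square root, m/b = 1, i.e. m = b.
Substitute into the budget 10·b + (50/3)·m = 400/3: (80/3)·b = 400/3, so b* = 5 and m* = 5.

b* = 5, m* = 5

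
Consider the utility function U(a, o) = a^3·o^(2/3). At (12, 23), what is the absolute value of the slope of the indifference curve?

MRS = 8.625

MU_a = 3·a^2·o^(2/3) and MU_o = 2/3·a^3·o^(-1/3).
MRS = MU_a/MU_o = (4.5)·o/a.
At (12, 23): MRS = 8.625.
So at (12, 23) the consumer would give up 8.625 units of o for one more unit of a.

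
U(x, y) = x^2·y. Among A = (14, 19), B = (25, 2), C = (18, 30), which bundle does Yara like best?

Bundle C

Evaluate utility at each bundle:
U(A) = 3724.
U(B) = 1250.
U(C) = 9720.
Highest utility is C, so C ≻ A ≻ B.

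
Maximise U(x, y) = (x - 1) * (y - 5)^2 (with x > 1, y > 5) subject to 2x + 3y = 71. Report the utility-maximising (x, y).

MU_x = (y−5)^2, MU_y = 2·(x−1)·(y−5).
MRS = (1/2)·(y−5)/(x−1).
Tangency: set MRS = p_x/p_y = 2/3.
So (1/2)·(y − 5)/(x − 1) = 2/3, i.e. (y − 5) = (4/3)·(x − 1).
Rewrite the budget in excess-of-subsistence terms: 2·(x − 1) + 3·(y − 5) = 71 − 2·1 − 3·5 = 54.
Substituting, 6·(x − 1) = 54, so x − 1 = 9 and x* = 10.
Then y − 5 = (4/3)·9 = 12, so y* = 17.

x* = 10, y* = 17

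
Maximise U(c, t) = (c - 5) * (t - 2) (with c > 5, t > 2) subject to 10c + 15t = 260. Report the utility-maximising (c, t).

c* = 14, t* = 8

MU_c = (t−2), MU_t = (c−5).
MRS = (t−2)/(c−5).
Tangency: set MRS = p_c/p_t = 10/15 = 2/3.
So (t − 2)/(c − 5) = 2/3, i.e. (t − 2) = (2/3)·(c − 5).
Rewrite the budget in excess-of-subsistence terms: 10·(c − 5) + 15·(t − 2) = 260 − 10·5 − 15·2 = 180.
Substituting, 20·(c − 5) = 180, so c − 5 = 9 and c* = 14.
Then t − 2 = (2/3)·9 = 6, so t* = 8.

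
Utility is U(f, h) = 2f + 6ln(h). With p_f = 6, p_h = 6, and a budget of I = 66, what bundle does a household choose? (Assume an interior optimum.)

f* = 8, h* = 3

MU_f = 2, MU_h = 6/h.
MRS = 2 ÷ (6/h).
Tangency: set MRS = p_f/p_h = 6/6 = 1.
MRS depends only on h: (1/3)·h = 1 ⇒ h* = 1/(1/3) = 3.
From the budget, 6·f = 66 − 6·3 = 48, so f* = 8.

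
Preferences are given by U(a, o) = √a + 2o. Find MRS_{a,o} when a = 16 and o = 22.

MRS = 1/16

MU_a = 1/(2√a), MU_o = 2.
MRS = 1/(2√a) ÷ 2.
At (16, 22): MRS = 1/16.
So at (16, 22) the consumer would give up 1/16 units of o for one more unit of a.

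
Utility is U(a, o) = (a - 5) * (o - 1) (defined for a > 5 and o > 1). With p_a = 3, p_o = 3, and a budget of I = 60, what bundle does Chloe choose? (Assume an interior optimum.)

a* = 12, o* = 8

MU_a = (o−1), MU_o = (a−5).
MRS = (o−1)/(a−5).
Tangency: set MRS = p_a/p_o = 3/3 = 1.
So (o − 1)/(a − 5) = 1, i.e. (o − 1) = (a − 5).
Rewrite the budget in excess-of-subsistence terms: 3·(a − 5) + 3·(o − 1) = 60 − 3·5 − 3·1 = 42.
Substituting, 6·(a − 5) = 42, so a − 5 = 7 and a* = 12.
Then o − 1 = 7, so o* = 8.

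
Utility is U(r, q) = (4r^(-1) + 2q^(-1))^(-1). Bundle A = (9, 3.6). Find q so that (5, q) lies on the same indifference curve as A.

U depends on (r, q) only through S = 4r^(-1) + 2q^(-1), so equal utility means equal S. At (9, 3.6): S = 1.
With r = 5: 4·5^(-1) = 0.8, so 2q^(-1) = 1 − 0.8 = 0.2, i.e. q^(-1) = 0.1.
Hence q = 1/0.1 = 10.
Check: U(5, 10) = 1.

q = 10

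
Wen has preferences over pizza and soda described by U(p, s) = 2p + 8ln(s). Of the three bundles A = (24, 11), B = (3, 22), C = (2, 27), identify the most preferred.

Evaluate utility at each bundle:
U(A) = 67.183.
U(B) = 30.728.
U(C) = 30.367.
Highest utility is A, so A ≻ B ≻ C.

Bundle A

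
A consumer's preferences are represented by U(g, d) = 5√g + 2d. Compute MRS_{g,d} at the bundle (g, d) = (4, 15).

MRS = 0.625

MU_g = 5/(2√g), MU_d = 2.
MRS = 5/(2√g) ÷ 2.
At (4, 15): MRS = 0.625.
That is, one extra unit of g is worth 0.625 units of d at the margin.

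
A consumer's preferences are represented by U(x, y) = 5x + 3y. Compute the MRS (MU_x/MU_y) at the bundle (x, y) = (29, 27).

MRS = 5/3

MU_x = 5, MU_y = 3, so MRS = 5/3 at every bundle.
At (29, 27): MRS = 5/3.
The indifference curve has slope −5/3 at this bundle.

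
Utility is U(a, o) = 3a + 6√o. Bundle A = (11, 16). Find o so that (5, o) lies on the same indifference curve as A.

U(11, 16) = 57.
Set U(5, o) = 57 and solve.
With a = 5: 6√o = 57 − 3·5 = 42, so √o = 7 and o = 49.
Check: U(5, 49) = 57.

o = 49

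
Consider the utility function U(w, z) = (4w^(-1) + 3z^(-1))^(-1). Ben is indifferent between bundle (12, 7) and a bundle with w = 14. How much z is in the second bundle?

z = 6.3

U depends on (w, z) only through S = 4w^(-1) + 3z^(-1), so equal utility means equal S. At (12, 7): S = 16/21.
With w = 14: 4·14^(-1) = 2/7, so 3z^(-1) = 16/21 − 2/7 = 10/21, i.e. z^(-1) = 10/63.
Hence z = 1/(10/63) = 6.3.
Check: U(14, 6.3) = 1.3125.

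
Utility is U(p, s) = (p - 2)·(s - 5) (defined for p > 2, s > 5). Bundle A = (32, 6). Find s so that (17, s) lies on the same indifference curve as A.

U(32, 6) = 30.
Set U(17, s) = 30 and solve.
With p = 17: (17 − 2) = 15, so (s − 5) = 30/15 = 2.
So s = 5 + 2 = 7.
Check: U(17, 7) = 30.

s = 7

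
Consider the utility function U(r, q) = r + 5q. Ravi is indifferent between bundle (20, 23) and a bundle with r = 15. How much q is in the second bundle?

q = 24

U(20, 23) = 135.
Set U(15, q) = 135 and solve.
15 + 5q = 135 ⇒ 5q = 120 ⇒ q = 24.
Check: U(15, 24) = 135.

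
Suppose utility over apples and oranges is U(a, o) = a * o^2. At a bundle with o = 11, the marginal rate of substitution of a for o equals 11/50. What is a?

a = 25

MU_a = o^2 and MU_o = 2·a·o.
MRS = MU_a/MU_o = (1/2)·o/a.
Substitute o = 11: MRS = 5.5/a. Setting 5.5/a = 11/50 gives a = 5.5/(11/50) = 25.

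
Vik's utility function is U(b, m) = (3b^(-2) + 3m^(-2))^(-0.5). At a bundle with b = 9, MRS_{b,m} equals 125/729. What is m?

m = 5

For CES with ρ = -2, MRS = (m/b)^3.
Setting (m/9)^3 = 125/729 gives m/9 = 5/9 and m = 5.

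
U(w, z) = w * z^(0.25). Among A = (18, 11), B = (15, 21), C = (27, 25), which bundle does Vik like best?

Evaluate utility at each bundle:
U(A) = 32.781.
U(B) = 32.110.
U(C) = 60.374.
Highest utility is C, so C ≻ A ≻ B.

Bundle C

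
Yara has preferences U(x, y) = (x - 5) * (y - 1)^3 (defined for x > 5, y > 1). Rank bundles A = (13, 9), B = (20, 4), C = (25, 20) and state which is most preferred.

Bundle C

Evaluate utility at each bundle:
U(A) = 4096.
U(B) = 405.
U(C) = 137180.
Highest utility is C, so C ≻ A ≻ B.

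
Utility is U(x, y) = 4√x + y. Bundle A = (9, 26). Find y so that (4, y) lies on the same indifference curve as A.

U(9, 26) = 38.
Set U(4, y) = 38 and solve.
With x = 4: √4 = 2, so y = 38 − 4·2 = 30.
Check: U(4, 30) = 38.

y = 30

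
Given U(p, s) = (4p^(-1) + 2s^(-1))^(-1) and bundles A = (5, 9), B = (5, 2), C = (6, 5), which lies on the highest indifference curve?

Evaluate utility at each bundle:
U(A) = 0.978.
U(B) = 0.556.
U(C) = 0.938.
Highest utility is A, so A ≻ C ≻ B.

Bundle A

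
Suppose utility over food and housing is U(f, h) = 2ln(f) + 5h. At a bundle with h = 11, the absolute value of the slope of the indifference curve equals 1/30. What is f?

f = 12

MU_f = 2/f, MU_h = 5.
MRS = 2/f ÷ 5.
MRS depends only on f: 0.4/f = 1/30 ⇒ f = 0.4/(1/30) = 12.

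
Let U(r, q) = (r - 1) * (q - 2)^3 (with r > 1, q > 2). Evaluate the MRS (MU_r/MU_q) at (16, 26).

MRS = 8/15

MU_r = (q−2)^3, MU_q = 3·(r−1)·(q−2)^2.
MRS = (1/3)·(q−2)/(r−1).
At (16, 26): MRS = 8/15.
So at (16, 26) the consumer would give up 8/15 units of q for one more unit of r.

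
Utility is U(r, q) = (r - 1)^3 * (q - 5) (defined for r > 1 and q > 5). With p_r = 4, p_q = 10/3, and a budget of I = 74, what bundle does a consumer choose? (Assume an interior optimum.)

MU_r = 3·(r−1)^2·(q−5), MU_q = (r−1)^3.
MRS = (3/1)·(q−5)/(r−1).
Tangency: set MRS = p_r/p_q = 4/(10/3) = 1.2.
So (3/1)·(q − 5)/(r − 1) = 1.2, i.e. (q − 5) = 0.4·(r − 1).
Rewrite the budget in excess-of-subsistence terms: 4·(r − 1) + (10/3)·(q − 5) = 74 − 4·1 − (10/3)·5 = 160/3.
Substituting, (16/3)·(r − 1) = 160/3, so r − 1 = 10 and r* = 11.
Then q − 5 = 0.4·10 = 4, so q* = 9.

r* = 11, q* = 9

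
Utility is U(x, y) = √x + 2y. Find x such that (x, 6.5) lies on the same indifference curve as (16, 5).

x = 1

U(16, 5) = 14.
Set U(x, 6.5) = 14 and solve.
With y = 6.5: √x = 14 − 2·6.5 = 1, so √x = 1 and x = 1.
Check: U(1, 6.5) = 14.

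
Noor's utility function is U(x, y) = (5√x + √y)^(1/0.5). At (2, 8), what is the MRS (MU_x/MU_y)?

MRS = 10

For CES with ρ = 0.5, MRS = (5/1)·√(y/x).
At (2, 8): MRS = 10.
That is, one extra unit of x is worth 10 units of y at the margin.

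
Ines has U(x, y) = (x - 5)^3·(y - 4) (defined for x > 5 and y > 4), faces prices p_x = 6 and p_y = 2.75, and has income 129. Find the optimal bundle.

MU_x = 3·(x−5)^2·(y−4), MU_y = (x−5)^3.
MRS = (3/1)·(y−4)/(x−5).
Tangency: set MRS = p_x/p_y = 6/2.75 = 24/11.
So (3/1)·(y − 4)/(x − 5) = 24/11, i.e. (y − 4) = (8/11)·(x − 5).
Rewrite the budget in excess-of-subsistence terms: 6·(x − 5) + 2.75·(y − 4) = 129 − 6·5 − 2.75·4 = 88.
Substituting, 8·(x − 5) = 88, so x − 5 = 11 and x* = 16.
Then y − 4 = (8/11)·11 = 8, so y* = 12.

x* = 16, y* = 12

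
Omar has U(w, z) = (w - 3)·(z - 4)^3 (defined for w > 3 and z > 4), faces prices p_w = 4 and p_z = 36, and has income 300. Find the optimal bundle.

MU_w = (z−4)^3, MU_z = 3·(w−3)·(z−4)^2.
MRS = (1/3)·(z−4)/(w−3).
Tangency: set MRS = p_w/p_z = 4/36 = 1/9.
So (1/3)·(z − 4)/(w − 3) = 1/9, i.e. (z − 4) = (1/3)·(w − 3).
Rewrite the budget in excess-of-subsistence terms: 4·(w − 3) + 36·(z − 4) = 300 − 4·3 − 36·4 = 144.
Substituting, 16·(w − 3) = 144, so w − 3 = 9 and w* = 12.
Then z − 4 = (1/3)·9 = 3, so z* = 7.

w* = 12, z* = 7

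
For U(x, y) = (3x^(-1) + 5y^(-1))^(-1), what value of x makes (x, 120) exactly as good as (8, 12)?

U depends on (x, y) only through S = 3x^(-1) + 5y^(-1), so equal utility means equal S. At (8, 12): S = 19/24.
With y = 120: 5·120^(-1) = 1/24, so 3x^(-1) = 19/24 − 1/24 = 0.75, i.e. x^(-1) = 0.25.
Hence x = 1/0.25 = 4.
Check: U(4, 120) = 1.2632.

x = 4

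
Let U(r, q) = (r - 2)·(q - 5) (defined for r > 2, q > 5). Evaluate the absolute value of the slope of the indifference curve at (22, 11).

MRS = 0.3

MU_r = (q−5), MU_q = (r−2).
MRS = (q−5)/(r−2).
At (22, 11): MRS = 0.3.
That is, one extra unit of r is worth 0.3 units of q at the margin.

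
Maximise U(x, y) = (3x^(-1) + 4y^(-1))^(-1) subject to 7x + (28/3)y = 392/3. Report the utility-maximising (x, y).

For CES with ρ = -1, MRS = (3/4)·(y/x)^2.
Tangency: set MRS = p_x/p_y = 7/(28/3) = 0.75.
So (y/x)^2 = 1; taking the square root, y/x = 1, i.e. y = x.
Substitute into the budget 7·x + (28/3)·y = 392/3: (49/3)·x = 392/3, so x* = 8 and y* = 8.

x* = 8, y* = 8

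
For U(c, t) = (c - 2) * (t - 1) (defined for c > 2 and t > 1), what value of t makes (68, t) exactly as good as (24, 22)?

U(24, 22) = 462.
Set U(68, t) = 462 and solve.
With c = 68: (68 − 2) = 66, so (t − 1) = 462/66 = 7.
So t = 1 + 7 = 8.
Check: U(68, 8) = 462.

t = 8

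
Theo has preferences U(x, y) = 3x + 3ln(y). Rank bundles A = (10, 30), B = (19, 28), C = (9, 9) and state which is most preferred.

Evaluate utility at each bundle:
U(A) = 40.204.
U(B) = 66.997.
U(C) = 33.592.
Highest utility is B, so B ≻ A ≻ C.

Bundle B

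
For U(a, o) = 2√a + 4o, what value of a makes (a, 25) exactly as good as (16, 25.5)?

a = 25

U(16, 25.5) = 110.
Set U(a, 25) = 110 and solve.
With o = 25: 2√a = 110 − 4·25 = 10, so √a = 5 and a = 25.
Check: U(25, 25) = 110.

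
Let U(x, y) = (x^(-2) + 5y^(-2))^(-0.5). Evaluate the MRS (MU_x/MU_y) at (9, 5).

For CES with ρ = -2, MRS = (1/5)·(y/x)^3.
At (9, 5): MRS = 25/729.
So at (9, 5) the consumer would give up 25/729 units of y for one more unit of x.

MRS = 25/729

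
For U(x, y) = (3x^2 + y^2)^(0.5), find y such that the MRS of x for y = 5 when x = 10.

y = 6

For CES with ρ = 2, MRS = (3/1)·(y/x)^(-1).
Setting (3/1)·(y/10)^(-1) = 5 gives (y/10)^(-1) = 5/3, so y/10 = 0.6 and y = 6.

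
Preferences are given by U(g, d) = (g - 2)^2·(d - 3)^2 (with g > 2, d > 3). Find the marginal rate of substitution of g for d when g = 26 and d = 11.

MU_g = 2·(g−2)·(d−3)^2, MU_d = 2·(g−2)^2·(d−3).
MRS = (d−3)/(g−2).
At (26, 11): MRS = 1/3.
So at (26, 11) the consumer would give up 1/3 units of d for one more unit of g.

MRS = 1/3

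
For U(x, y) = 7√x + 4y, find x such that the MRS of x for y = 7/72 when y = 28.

x = 81

MU_x = 7/(2√x), MU_y = 4.
MRS = 7/(2√x) ÷ 4.
MRS depends only on x: 0.875/√x = 7/72 ⇒ √x = 0.875/(7/72) = 9 ⇒ x = 81.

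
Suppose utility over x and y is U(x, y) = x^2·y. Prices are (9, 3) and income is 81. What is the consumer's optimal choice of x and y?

MU_x = 2·x·y and MU_y = x^2.
MRS = MU_x/MU_y = (2/1)·y/x.
Tangency: set MRS = p_x/p_y = 9/3 = 3.
So (2/1)·y/x = 3, i.e. y = 1.5·x.
Substitute into the budget 9·x + 3·y = 81: 13.5·x = 81, so x* = 6.
Then y* = 1.5·6 = 9.

x* = 6, y* = 9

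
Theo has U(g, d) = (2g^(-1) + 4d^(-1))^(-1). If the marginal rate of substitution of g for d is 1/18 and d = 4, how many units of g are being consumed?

For CES with ρ = -1, MRS = (2/4)·(d/g)^2.
Setting (2/4)·(4/g)^2 = 1/18 gives (4/g)^2 = 1/9, so 4/g = 1/3 and g = 12.

g = 12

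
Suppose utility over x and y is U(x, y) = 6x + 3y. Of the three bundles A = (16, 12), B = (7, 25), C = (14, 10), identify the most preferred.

Evaluate utility at each bundle:
U(A) = 132.
U(B) = 117.
U(C) = 114.
Highest utility is A, so A ≻ B ≻ C.

Bundle A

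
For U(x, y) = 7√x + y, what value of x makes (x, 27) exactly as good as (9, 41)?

x = 25

U(9, 41) = 62.
Set U(x, 27) = 62 and solve.
With y = 27: 7√x = 62 − 27 = 35, so √x = 5 and x = 25.
Check: U(25, 27) = 62.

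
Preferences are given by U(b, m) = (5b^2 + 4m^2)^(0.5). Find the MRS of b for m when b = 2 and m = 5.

For CES with ρ = 2, MRS = (5/4)·(m/b)^(-1).
At (2, 5): MRS = 0.5.
That is, one extra unit of b is worth 0.5 units of m at the margin.

MRS = 0.5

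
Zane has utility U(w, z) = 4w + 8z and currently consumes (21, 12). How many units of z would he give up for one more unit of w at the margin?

MRS = 0.5

MU_w = 4, MU_z = 8, so MRS = 4/8 = 0.5 at every bundle.
At (21, 12): MRS = 0.5.
The indifference curve has slope −0.5 at this bundle.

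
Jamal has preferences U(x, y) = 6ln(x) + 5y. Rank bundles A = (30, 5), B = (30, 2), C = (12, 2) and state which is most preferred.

Evaluate utility at each bundle:
U(A) = 45.407.
U(B) = 30.407.
U(C) = 24.909.
Highest utility is A, so A ≻ B ≻ C.

Bundle A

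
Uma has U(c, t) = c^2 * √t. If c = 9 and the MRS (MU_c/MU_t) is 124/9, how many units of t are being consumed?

MU_c = 2·c·√t and MU_t = 0.5·c^2·t^(-0.5).
MRS = MU_c/MU_t = (4)·t/c.
Substitute c = 9: MRS = t/2.25. Setting t/2.25 = 124/9 gives t = (124/9)·2.25 = 31.

t = 31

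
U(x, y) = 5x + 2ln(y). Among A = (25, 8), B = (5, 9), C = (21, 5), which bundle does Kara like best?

Evaluate utility at each bundle:
U(A) = 129.159.
U(B) = 29.394.
U(C) = 108.219.
Highest utility is A, so A ≻ C ≻ B.

Bundle A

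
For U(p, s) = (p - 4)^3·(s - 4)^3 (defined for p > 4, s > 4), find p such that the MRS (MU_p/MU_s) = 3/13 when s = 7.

p = 17

MU_p = 3·(p−4)^2·(s−4)^3, MU_s = 3·(p−4)^3·(s−4)^2.
MRS = (s−4)/(p−4).
Substitute s = 7: MRS = 3/(p − 4). Setting this equal to 3/13 gives p − 4 = 3/(3/13) = 13, so p = 17.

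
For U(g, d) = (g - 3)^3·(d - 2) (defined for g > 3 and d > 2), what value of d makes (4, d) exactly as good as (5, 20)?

U(5, 20) = 144.
Set U(4, d) = 144 and solve.
With g = 4: (4 − 3)^3 = 1, so (d − 2) = 144/1 = 144.
So d = 2 + 144 = 146.
Check: U(4, 146) = 144.

d = 146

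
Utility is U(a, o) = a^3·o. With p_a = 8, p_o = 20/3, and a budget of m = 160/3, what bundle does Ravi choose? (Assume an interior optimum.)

MU_a = 3·a^2·o and MU_o = a^3.
MRS = MU_a/MU_o = (3/1)·o/a.
Tangency: set MRS = p_a/p_o = 8/(20/3) = 1.2.
So (3/1)·o/a = 1.2, i.e. o = 0.4·a.
Substitute into the budget 8·a + (20/3)·o = 160/3: (32/3)·a = 160/3, so a* = 5.
Then o* = 0.4·5 = 2.

a* = 5, o* = 2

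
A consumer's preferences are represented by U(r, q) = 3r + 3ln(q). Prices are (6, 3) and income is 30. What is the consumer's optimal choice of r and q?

MU_r = 3, MU_q = 3/q.
MRS = 3 ÷ (3/q).
Tangency: set MRS = p_r/p_q = 6/3 = 2.
MRS depends only on q: q = 2 ⇒ q* = 2.
From the budget, 6·r = 30 − 3·2 = 24, so r* = 4.

r* = 4, q* = 2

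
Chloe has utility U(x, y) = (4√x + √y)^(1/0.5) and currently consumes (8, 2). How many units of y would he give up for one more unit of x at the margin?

For CES with ρ = 0.5, MRS = (4/1)·√(y/x).
At (8, 2): MRS = 2.
So at (8, 2) the consumer would give up 2 units of y for one more unit of x.

MRS = 2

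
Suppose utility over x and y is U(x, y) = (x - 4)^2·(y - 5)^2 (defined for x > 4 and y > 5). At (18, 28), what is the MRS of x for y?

MRS = 23/14

MU_x = 2·(x−4)·(y−5)^2, MU_y = 2·(x−4)^2·(y−5).
MRS = (y−5)/(x−4).
At (18, 28): MRS = 23/14.
The indifference curve has slope −23/14 at this bundle.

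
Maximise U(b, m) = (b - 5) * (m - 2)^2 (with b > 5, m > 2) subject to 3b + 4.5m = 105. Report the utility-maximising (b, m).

b* = 14, m* = 14

MU_b = (m−2)^2, MU_m = 2·(b−5)·(m−2).
MRS = (1/2)·(m−2)/(b−5).
Tangency: set MRS = p_b/p_m = 3/4.5 = 2/3.
So (1/2)·(m − 2)/(b − 5) = 2/3, i.e. (m − 2) = (4/3)·(b − 5).
Rewrite the budget in excess-of-subsistence terms: 3·(b − 5) + 4.5·(m − 2) = 105 − 3·5 − 4.5·2 = 81.
Substituting, 9·(b − 5) = 81, so b − 5 = 9 and b* = 14.
Then m − 2 = (4/3)·9 = 12, so m* = 14.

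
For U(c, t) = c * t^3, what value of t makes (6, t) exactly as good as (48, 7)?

t = 14

U(48, 7) = 16464.
Set U(6, t) = 16464 and solve.
With c = 6: t^3 = 16464/6 = 2744; taking the cube root, t = 14.
Check: U(6, 14) = 16464.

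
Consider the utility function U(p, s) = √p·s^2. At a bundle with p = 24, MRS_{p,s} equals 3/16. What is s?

s = 18

MU_p = 0.5·p^(-0.5)·s^2 and MU_s = 2·√p·s.
MRS = MU_p/MU_s = (0.25)·s/p.
Substitute p = 24: MRS = s/96. Setting s/96 = 3/16 gives s = (3/16)·96 = 18.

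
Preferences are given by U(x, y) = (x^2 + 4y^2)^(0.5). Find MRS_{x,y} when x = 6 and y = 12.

MRS = 0.125

For CES with ρ = 2, MRS = (1/4)·(y/x)^(-1).
At (6, 12): MRS = 0.125.
The indifference curve has slope −0.125 at this bundle.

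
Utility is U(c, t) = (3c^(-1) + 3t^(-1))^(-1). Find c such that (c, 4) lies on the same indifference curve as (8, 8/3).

c = 4

U depends on (c, t) only through S = 3c^(-1) + 3t^(-1), so equal utility means equal S. At (8, 8/3): S = 1.5.
With t = 4: 3·4^(-1) = 0.75, so 3c^(-1) = 1.5 − 0.75 = 0.75, i.e. c^(-1) = 0.25.
Hence c = 1/0.25 = 4.
Check: U(4, 4) = 0.6667.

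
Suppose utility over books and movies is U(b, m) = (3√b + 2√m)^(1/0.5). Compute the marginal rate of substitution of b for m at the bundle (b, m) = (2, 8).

For CES with ρ = 0.5, MRS = (3/2)·√(m/b).
At (2, 8): MRS = 3.
The indifference curve has slope −3 at this bundle.

MRS = 3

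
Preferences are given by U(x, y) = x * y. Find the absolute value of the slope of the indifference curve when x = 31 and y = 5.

MRS = 5/31

MU_x = y and MU_y = x.
MRS = MU_x/MU_y = y/x.
At (31, 5): MRS = 5/31.
The indifference curve has slope −5/31 at this bundle.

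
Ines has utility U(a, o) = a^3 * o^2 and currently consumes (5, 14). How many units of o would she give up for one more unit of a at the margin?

MRS = 4.2

MU_a = 3·a^2·o^2 and MU_o = 2·a^3·o.
MRS = MU_a/MU_o = (3/2)·o/a.
At (5, 14): MRS = 4.2.
That is, one extra unit of a is worth 4.2 units of o at the margin.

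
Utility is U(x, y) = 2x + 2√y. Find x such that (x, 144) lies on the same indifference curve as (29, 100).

U(29, 100) = 78.
Set U(x, 144) = 78 and solve.
With y = 144: √144 = 12, so 2x = 78 − 2·12 = 54 and x = 27.
Check: U(27, 144) = 78.

x = 27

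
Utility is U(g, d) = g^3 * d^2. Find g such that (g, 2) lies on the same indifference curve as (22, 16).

U(22, 16) = 2725888.
Set U(g, 2) = 2725888 and solve.
With d = 2: 2^2 = 4, so g^3 = 2725888/4 = 681472; taking the cube root, g = 88.
Check: U(88, 2) = 2725888.

g = 88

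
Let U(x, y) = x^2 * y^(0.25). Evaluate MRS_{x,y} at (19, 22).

MU_x = 2·x·y^(0.25) and MU_y = 0.25·x^2·y^(-0.75).
MRS = MU_x/MU_y = (8)·y/x.
At (19, 22): MRS = 176/19.
So at (19, 22) the consumer would give up 176/19 units of y for one more unit of x.

MRS = 176/19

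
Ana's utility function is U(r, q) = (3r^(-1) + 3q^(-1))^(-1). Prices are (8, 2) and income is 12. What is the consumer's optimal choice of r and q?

For CES with ρ = -1, MRS = (q/r)^2.
Tangency: set MRS = p_r/p_q = 8/2 = 4.
So (q/r)^2 = 4; taking the square root, q/r = 2, i.e. q = 2·r.
Substitute into the budget 8·r + 2·q = 12: 12·r = 12, so r* = 1 and q* = 2·1 = 2.

r* = 1, q* = 2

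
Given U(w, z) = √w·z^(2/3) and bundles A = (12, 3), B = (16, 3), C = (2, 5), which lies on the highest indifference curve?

Bundle B

Evaluate utility at each bundle:
U(A) = 7.206.
U(B) = 8.320.
U(C) = 4.135.
Highest utility is B, so B ≻ A ≻ C.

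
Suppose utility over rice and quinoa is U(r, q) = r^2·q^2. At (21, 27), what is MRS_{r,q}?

MU_r = 2·r·q^2 and MU_q = 2·r^2·q.
MRS = MU_r/MU_q = q/r.
At (21, 27): MRS = 9/7.
The indifference curve has slope −9/7 at this bundle.

MRS = 9/7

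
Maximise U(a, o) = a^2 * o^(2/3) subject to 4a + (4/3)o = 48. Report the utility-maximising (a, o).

a* = 9, o* = 9

MU_a = 2·a·o^(2/3) and MU_o = 2/3·a^2·o^(-1/3).
MRS = MU_a/MU_o = (3)·o/a.
Tangency: set MRS = p_a/p_o = 4/(4/3) = 3.
So (3)·o/a = 3, i.e. o = a.
Substitute into the budget 4·a + (4/3)·o = 48: (16/3)·a = 48, so a* = 9.
Then o* = 9.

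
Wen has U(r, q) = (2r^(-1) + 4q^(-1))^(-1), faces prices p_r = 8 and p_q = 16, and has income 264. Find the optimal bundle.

r* = 11, q* = 11

For CES with ρ = -1, MRS = (2/4)·(q/r)^2.
Tangency: set MRS = p_r/p_q = 8/16 = 0.5.
So (q/r)^2 = 1; taking the square root, q/r = 1, i.e. q = r.
Substitute into the budget 8·r + 16·q = 264: 24·r = 264, so r* = 11 and q* = 11.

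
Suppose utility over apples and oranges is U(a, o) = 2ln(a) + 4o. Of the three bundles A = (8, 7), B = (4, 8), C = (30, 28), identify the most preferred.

Evaluate utility at each bundle:
U(A) = 32.159.
U(B) = 34.773.
U(C) = 118.802.
Highest utility is C, so C ≻ B ≻ A.

Bundle C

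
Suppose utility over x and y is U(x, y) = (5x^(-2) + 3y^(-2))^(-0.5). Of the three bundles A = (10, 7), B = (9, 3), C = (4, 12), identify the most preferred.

Bundle A

Evaluate utility at each bundle:
U(A) = 2.998.
U(B) = 1.591.
U(C) = 1.732.
Highest utility is A, so A ≻ C ≻ B.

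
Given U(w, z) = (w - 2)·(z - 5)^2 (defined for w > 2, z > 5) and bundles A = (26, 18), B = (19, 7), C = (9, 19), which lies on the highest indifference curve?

Bundle A

Evaluate utility at each bundle:
U(A) = 4056.
U(B) = 68.
U(C) = 1372.
Highest utility is A, so A ≻ C ≻ B.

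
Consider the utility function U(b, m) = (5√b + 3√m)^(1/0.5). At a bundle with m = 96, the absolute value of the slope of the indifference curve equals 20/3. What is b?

b = 6

For CES with ρ = 0.5, MRS = (5/3)·√(m/b).
Setting (5/3)·√(96/b) = 20/3 gives √(96/b) = 4, so 96/b = 16 and b = 6.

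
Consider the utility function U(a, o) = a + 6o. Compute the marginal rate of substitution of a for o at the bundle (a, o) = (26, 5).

MU_a = 1, MU_o = 6, so MRS = 1/6 at every bundle.
At (26, 5): MRS = 1/6.
That is, one extra unit of a is worth 1/6 units of o at the margin.

MRS = 1/6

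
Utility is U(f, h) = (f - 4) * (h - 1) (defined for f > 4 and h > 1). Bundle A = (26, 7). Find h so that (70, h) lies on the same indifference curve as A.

U(26, 7) = 132.
Set U(70, h) = 132 and solve.
With f = 70: (70 − 4) = 66, so (h − 1) = 132/66 = 2.
So h = 1 + 2 = 3.
Check: U(70, 3) = 132.

h = 3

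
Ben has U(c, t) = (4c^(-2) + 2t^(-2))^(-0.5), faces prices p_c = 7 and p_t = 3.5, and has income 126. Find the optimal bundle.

c* = 12, t* = 12

For CES with ρ = -2, MRS = (4/2)·(t/c)^3.
Tangency: set MRS = p_c/p_t = 7/3.5 = 2.
So (t/c)^3 = 1; taking the cube root, t/c = 1, i.e. t = c.
Substitute into the budget 7·c + 3.5·t = 126: 10.5·c = 126, so c* = 12 and t* = 12.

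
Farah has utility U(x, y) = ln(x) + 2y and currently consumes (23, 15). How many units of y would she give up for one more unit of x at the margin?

MRS = 1/46

MU_x = 1/x, MU_y = 2.
MRS = 1/x ÷ 2.
At (23, 15): MRS = 1/46.
So at (23, 15) the consumer would give up 1/46 units of y for one more unit of x.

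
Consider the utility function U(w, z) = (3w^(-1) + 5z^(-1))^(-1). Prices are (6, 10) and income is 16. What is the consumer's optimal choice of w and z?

w* = 1, z* = 1

For CES with ρ = -1, MRS = (3/5)·(z/w)^2.
Tangency: set MRS = p_w/p_z = 6/10 = 0.6.
So (z/w)^2 = 1; taking the square root, z/w = 1, i.e. z = w.
Substitute into the budget 6·w + 10·z = 16: 16·w = 16, so w* = 1 and z* = 1.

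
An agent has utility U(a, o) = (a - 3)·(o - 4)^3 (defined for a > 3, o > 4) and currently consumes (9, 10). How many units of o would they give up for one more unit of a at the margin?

MU_a = (o−4)^3, MU_o = 3·(a−3)·(o−4)^2.
MRS = (1/3)·(o−4)/(a−3).
At (9, 10): MRS = 1/3.
That is, one extra unit of a is worth 1/3 units of o at the margin.

MRS = 1/3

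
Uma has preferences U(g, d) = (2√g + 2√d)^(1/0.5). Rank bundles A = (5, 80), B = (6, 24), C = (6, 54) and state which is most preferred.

Evaluate utility at each bundle:
U(A) = 500.000.
U(B) = 216.000.
U(C) = 384.000.
Highest utility is A, so A ≻ C ≻ B.

Bundle A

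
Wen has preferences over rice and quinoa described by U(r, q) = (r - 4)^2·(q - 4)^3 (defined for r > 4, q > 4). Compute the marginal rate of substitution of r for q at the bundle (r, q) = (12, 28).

MRS = 2

MU_r = 2·(r−4)·(q−4)^3, MU_q = 3·(r−4)^2·(q−4)^2.
MRS = (2/3)·(q−4)/(r−4).
At (12, 28): MRS = 2.
That is, one extra unit of r is worth 2 units of q at the margin.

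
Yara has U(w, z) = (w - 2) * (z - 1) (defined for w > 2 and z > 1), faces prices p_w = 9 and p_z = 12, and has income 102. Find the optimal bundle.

MU_w = (z−1), MU_z = (w−2).
MRS = (z−1)/(w−2).
Tangency: set MRS = p_w/p_z = 9/12 = 0.75.
So (z − 1)/(w − 2) = 0.75, i.e. (z − 1) = 0.75·(w − 2).
Rewrite the budget in excess-of-subsistence terms: 9·(w − 2) + 12·(z − 1) = 102 − 9·2 − 12·1 = 72.
Substituting, 18·(w − 2) = 72, so w − 2 = 4 and w* = 6.
Then z − 1 = 0.75·4 = 3, so z* = 4.

w* = 6, z* = 4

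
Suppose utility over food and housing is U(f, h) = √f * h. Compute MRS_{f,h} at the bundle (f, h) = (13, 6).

MRS = 3/13

MU_f = 0.5·f^(-0.5)·h and MU_h = √f.
MRS = MU_f/MU_h = (0.5)·h/f.
At (13, 6): MRS = 3/13.
So at (13, 6) the consumer would give up 3/13 units of h for one more unit of f.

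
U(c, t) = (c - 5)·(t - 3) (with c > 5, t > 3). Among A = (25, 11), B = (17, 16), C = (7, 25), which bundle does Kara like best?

Evaluate utility at each bundle:
U(A) = 160.
U(B) = 156.
U(C) = 44.
Highest utility is A, so A ≻ B ≻ C.

Bundle A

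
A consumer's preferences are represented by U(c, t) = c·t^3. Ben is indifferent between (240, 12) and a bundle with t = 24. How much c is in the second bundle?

U(240, 12) = 414720.
Set U(c, 24) = 414720 and solve.
With t = 24: 24^3 = 13824, so c = 414720/13824 = 30.
Check: U(30, 24) = 414720.

c = 30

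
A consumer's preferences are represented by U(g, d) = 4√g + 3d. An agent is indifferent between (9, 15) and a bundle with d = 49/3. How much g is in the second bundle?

g = 4

U(9, 15) = 57.
Set U(g, 49/3) = 57 and solve.
With d = 49/3: 4√g = 57 − 3·49/3 = 8, so √g = 2 and g = 4.
Check: U(4, 49/3) = 57.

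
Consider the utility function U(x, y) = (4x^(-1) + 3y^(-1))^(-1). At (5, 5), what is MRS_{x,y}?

For CES with ρ = -1, MRS = (4/3)·(y/x)^2.
At (5, 5): MRS = 4/3.
The indifference curve has slope −4/3 at this bundle.

MRS = 4/3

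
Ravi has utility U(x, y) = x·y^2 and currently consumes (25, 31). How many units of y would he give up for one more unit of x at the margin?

MRS = 31/50

MU_x = y^2 and MU_y = 2·x·y.
MRS = MU_x/MU_y = (1/2)·y/x.
At (25, 31): MRS = 31/50.
The indifference curve has slope −31/50 at this bundle.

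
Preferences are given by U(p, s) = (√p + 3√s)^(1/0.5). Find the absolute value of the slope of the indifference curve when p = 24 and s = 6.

For CES with ρ = 0.5, MRS = (1/3)·√(s/p).
At (24, 6): MRS = 1/6.
That is, one extra unit of p is worth 1/6 units of s at the margin.

MRS = 1/6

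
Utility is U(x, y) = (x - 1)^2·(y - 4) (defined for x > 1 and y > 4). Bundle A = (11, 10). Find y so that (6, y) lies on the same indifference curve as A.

y = 28

U(11, 10) = 600.
Set U(6, y) = 600 and solve.
With x = 6: (6 − 1)^2 = 25, so (y − 4) = 600/25 = 24.
So y = 4 + 24 = 28.
Check: U(6, 28) = 600.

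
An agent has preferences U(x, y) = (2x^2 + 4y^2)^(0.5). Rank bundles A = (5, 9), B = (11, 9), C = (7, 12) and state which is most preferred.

Evaluate utility at each bundle:
U(A) = 19.339.
U(B) = 23.791.
U(C) = 25.962.
Highest utility is C, so C ≻ B ≻ A.

Bundle C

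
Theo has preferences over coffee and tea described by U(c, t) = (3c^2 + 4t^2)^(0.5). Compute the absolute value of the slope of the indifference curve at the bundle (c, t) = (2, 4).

For CES with ρ = 2, MRS = (3/4)·(t/c)^(-1).
At (2, 4): MRS = 0.375.
The indifference curve has slope −0.375 at this bundle.

MRS = 0.375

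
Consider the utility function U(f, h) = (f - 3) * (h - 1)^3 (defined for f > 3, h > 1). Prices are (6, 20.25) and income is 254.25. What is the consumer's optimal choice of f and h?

f* = 12, h* = 9

MU_f = (h−1)^3, MU_h = 3·(f−3)·(h−1)^2.
MRS = (1/3)·(h−1)/(f−3).
Tangency: set MRS = p_f/p_h = 6/20.25 = 8/27.
So (1/3)·(h − 1)/(f − 3) = 8/27, i.e. (h − 1) = (8/9)·(f − 3).
Rewrite the budget in excess-of-subsistence terms: 6·(f − 3) + 20.25·(h − 1) = 254.25 − 6·3 − 20.25·1 = 216.
Substituting, 24·(f − 3) = 216, so f − 3 = 9 and f* = 12.
Then h − 1 = (8/9)·9 = 8, so h* = 9.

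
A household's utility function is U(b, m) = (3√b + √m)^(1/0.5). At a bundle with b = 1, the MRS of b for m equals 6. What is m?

For CES with ρ = 0.5, MRS = (3/1)·√(m/b).
Setting (3/1)·√(m/1) = 6 gives √(m/1) = 2, so m/1 = 4 and m = 4.

m = 4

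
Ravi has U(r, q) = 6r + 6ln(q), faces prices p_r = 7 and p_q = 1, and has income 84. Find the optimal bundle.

r* = 11, q* = 7

MU_r = 6, MU_q = 6/q.
MRS = 6 ÷ (6/q).
Tangency: set MRS = p_r/p_q = 7/1 = 7.
MRS depends only on q: q = 7 ⇒ q* = 7.
From the budget, 7·r = 84 − 1·7 = 77, so r* = 11.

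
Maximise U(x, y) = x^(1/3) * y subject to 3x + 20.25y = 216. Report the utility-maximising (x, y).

x* = 18, y* = 8

MU_x = 1/3·x^(-2/3)·y and MU_y = x^(1/3).
MRS = MU_x/MU_y = (1/3)·y/x.
Tangency: set MRS = p_x/p_y = 3/20.25 = 4/27.
So (1/3)·y/x = 4/27, i.e. y = (4/9)·x.
Substitute into the budget 3·x + 20.25·y = 216: 12·x = 216, so x* = 18.
Then y* = (4/9)·18 = 8.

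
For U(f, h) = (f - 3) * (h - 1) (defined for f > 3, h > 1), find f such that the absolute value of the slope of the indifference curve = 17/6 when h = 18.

MU_f = (h−1), MU_h = (f−3).
MRS = (h−1)/(f−3).
Substitute h = 18: MRS = 17/(f − 3). Setting this equal to 17/6 gives f − 3 = 17/(17/6) = 6, so f = 9.

f = 9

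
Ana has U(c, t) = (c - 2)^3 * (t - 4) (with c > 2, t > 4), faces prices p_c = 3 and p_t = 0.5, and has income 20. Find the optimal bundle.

c* = 5, t* = 10

MU_c = 3·(c−2)^2·(t−4), MU_t = (c−2)^3.
MRS = (3/1)·(t−4)/(c−2).
Tangency: set MRS = p_c/p_t = 3/0.5 = 6.
So (3/1)·(t − 4)/(c − 2) = 6, i.e. (t − 4) = 2·(c − 2).
Rewrite the budget in excess-of-subsistence terms: 3·(c − 2) + 0.5·(t − 4) = 20 − 3·2 − 0.5·4 = 12.
Substituting, 4·(c − 2) = 12, so c − 2 = 3 and c* = 5.
Then t − 4 = 2·3 = 6, so t* = 10.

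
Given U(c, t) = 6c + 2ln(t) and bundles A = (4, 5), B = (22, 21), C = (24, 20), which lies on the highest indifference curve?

Bundle C

Evaluate utility at each bundle:
U(A) = 27.219.
U(B) = 138.089.
U(C) = 149.991.
Highest utility is C, so C ≻ B ≻ A.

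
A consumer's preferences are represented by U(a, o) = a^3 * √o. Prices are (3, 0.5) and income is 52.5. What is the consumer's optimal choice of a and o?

MU_a = 3·a^2·√o and MU_o = 0.5·a^3·o^(-0.5).
MRS = MU_a/MU_o = (6)·o/a.
Tangency: set MRS = p_a/p_o = 3/0.5 = 6.
So (6)·o/a = 6, i.e. o = a.
Substitute into the budget 3·a + 0.5·o = 52.5: 3.5·a = 52.5, so a* = 15.
Then o* = 15.

a* = 15, o* = 15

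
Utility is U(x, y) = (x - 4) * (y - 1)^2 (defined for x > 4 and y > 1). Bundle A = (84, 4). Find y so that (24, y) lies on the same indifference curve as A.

U(84, 4) = 720.
Set U(24, y) = 720 and solve.
With x = 24: (24 − 4) = 20, so (y − 1)^2 = 720/20 = 36.
Taking the square root (with y > 1): y − 1 = 6, so y = 7.
Check: U(24, 7) = 720.

y = 7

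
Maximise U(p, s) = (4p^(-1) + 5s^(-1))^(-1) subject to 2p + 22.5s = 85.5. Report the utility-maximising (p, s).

For CES with ρ = -1, MRS = (4/5)·(s/p)^2.
Tangency: set MRS = p_p/p_s = 2/22.5 = 4/45.
So (s/p)^2 = 1/9; taking the square root, s/p = 1/3, i.e. s = (1/3)·p.
Substitute into the budget 2·p + 22.5·s = 85.5: 9.5·p = 85.5, so p* = 9 and s* = (1/3)·9 = 3.

p* = 9, s* = 3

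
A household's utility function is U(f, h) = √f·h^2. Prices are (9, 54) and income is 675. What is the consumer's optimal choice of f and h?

MU_f = 0.5·f^(-0.5)·h^2 and MU_h = 2·√f·h.
MRS = MU_f/MU_h = (0.25)·h/f.
Tangency: set MRS = p_f/p_h = 9/54 = 1/6.
So (0.25)·h/f = 1/6, i.e. h = (2/3)·f.
Substitute into the budget 9·f + 54·h = 675: 45·f = 675, so f* = 15.
Then h* = (2/3)·15 = 10.

f* = 15, h* = 10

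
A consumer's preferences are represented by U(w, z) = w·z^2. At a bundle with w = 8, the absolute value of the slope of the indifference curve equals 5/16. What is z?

z = 5

MU_w = z^2 and MU_z = 2·w·z.
MRS = MU_w/MU_z = (1/2)·z/w.
Substitute w = 8: MRS = z/16. Setting z/16 = 5/16 gives z = (5/16)·16 = 5.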